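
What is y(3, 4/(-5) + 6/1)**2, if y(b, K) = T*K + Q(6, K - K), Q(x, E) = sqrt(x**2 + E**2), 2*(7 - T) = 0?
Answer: 44944/25 ≈ 1797.8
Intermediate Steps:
T = 7 (T = 7 - 1/2*0 = 7 + 0 = 7)
Q(x, E) = sqrt(E**2 + x**2)
y(b, K) = 6 + 7*K (y(b, K) = 7*K + sqrt((K - K)**2 + 6**2) = 7*K + sqrt(0**2 + 36) = 7*K + sqrt(0 + 36) = 7*K + sqrt(36) = 7*K + 6 = 6 + 7*K)
y(3, 4/(-5) + 6/1)**2 = (6 + 7*(4/(-5) + 6/1))**2 = (6 + 7*(4*(-1/5) + 6*1))**2 = (6 + 7*(-4/5 + 6))**2 = (6 + 7*(26/5))**2 = (6 + 182/5)**2 = (212/5)**2 = 44944/25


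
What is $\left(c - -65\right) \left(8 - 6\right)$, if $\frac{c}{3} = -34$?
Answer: $-74$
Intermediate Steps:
$c = -102$ ($c = 3 \left(-34\right) = -102$)
$\left(c - -65\right) \left(8 - 6\right) = \left(-102 - -65\right) \left(8 - 6\right) = \left(-102 + 65\right) 2 = \left(-37\right) 2 = -74$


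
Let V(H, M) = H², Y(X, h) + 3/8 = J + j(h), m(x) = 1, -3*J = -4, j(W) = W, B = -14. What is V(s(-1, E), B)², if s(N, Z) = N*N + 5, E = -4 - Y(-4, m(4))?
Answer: 1296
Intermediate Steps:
J = 4/3 (J = -⅓*(-4) = 4/3 ≈ 1.3333)
Y(X, h) = 23/24 + h (Y(X, h) = -3/8 + (4/3 + h) = 23/24 + h)
E = -143/24 (E = -4 - (23/24 + 1) = -4 - 1*47/24 = -4 - 47/24 = -143/24 ≈ -5.9583)
s(N, Z) = 5 + N² (s(N, Z) = N² + 5 = 5 + N²)
V(s(-1, E), B)² = ((5 + (-1)²)²)² = ((5 + 1)²)² = (6²)² = 36² = 1296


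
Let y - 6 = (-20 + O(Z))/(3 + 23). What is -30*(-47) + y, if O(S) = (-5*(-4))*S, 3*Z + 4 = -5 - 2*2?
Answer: 55064/39 ≈ 1411.9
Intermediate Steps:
Z = -13/3 (Z = -4/3 + (-5 - 2*2)/3 = -4/3 + (-5 - 4)/3 = -4/3 + (⅓)*(-9) = -4/3 - 3 = -13/3 ≈ -4.3333)
O(S) = 20*S
y = 74/39 (y = 6 + (-20 + 20*(-13/3))/(3 + 23) = 6 + (-20 - 260/3)/26 = 6 - 320/3*1/26 = 6 - 160/39 = 74/39 ≈ 1.8974)
-30*(-47) + y = -30*(-47) + 74/39 = 1410 + 74/39 = 55064/39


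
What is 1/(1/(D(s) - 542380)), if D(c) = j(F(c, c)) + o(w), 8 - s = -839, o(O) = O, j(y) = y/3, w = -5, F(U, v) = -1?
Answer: -1627156/3 ≈ -5.4239e+5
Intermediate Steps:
j(y) = y/3 (j(y) = y*(⅓) = y/3)
s = 847 (s = 8 - 1*(-839) = 8 + 839 = 847)
D(c) = -16/3 (D(c) = (⅓)*(-1) - 5 = -⅓ - 5 = -16/3)
1/(1/(D(s) - 542380)) = 1/(1/(-16/3 - 542380)) = 1/(1/(-1627156/3)) = 1/(-3/1627156) = -1627156/3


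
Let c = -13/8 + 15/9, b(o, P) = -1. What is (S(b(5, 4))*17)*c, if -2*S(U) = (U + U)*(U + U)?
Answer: -17/12 ≈ -1.4167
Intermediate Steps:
S(U) = -2*U**2 (S(U) = -(U + U)*(U + U)/2 = -2*U*2*U/2 = -2*U**2)
c = 1/24 (c = -13*1/8 + 15*(1/9) = -13/8 + 5/3 = 1/24 ≈ 0.041667)
(S(b(5, 4))*17)*c = (-2*(-1)**2*17)*(1/24) = (-2*1*17)*(1/24) = -2*17*(1/24) = -34*1/24 = -17/12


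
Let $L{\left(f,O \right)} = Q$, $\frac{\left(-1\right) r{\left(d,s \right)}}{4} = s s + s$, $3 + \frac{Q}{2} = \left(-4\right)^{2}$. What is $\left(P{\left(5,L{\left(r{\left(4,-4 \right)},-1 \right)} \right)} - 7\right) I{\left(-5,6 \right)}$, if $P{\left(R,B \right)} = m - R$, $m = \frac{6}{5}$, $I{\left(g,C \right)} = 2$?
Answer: $- \frac{108}{5} \approx -21.6$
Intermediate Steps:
$Q = 26$ ($Q = -6 + 2 \left(-4\right)^{2} = -6 + 2 \cdot 16 = -6 + 32 = 26$)
$r{\left(d,s \right)} = - 4 s - 4 s^{2}$ ($r{\left(d,s \right)} = - 4 \left(s s + s\right) = - 4 \left(s^{2} + s\right) = - 4 \left(s + s^{2}\right) = - 4 s - 4 s^{2}$)
$m = \frac{6}{5}$ ($m = 6 \cdot \frac{1}{5} = \frac{6}{5} \approx 1.2$)
$L{\left(f,O \right)} = 26$
$P{\left(R,B \right)} = \frac{6}{5} - R$
$\left(P{\left(5,L{\left(r{\left(4,-4 \right)},-1 \right)} \right)} - 7\right) I{\left(-5,6 \right)} = \left(\left(\frac{6}{5} - 5\right) - 7\right) 2 = \left(- \frac{19}{5} - 7\right) 2 = \left(- \frac{54}{5}\right) 2 = - \frac{108}{5}$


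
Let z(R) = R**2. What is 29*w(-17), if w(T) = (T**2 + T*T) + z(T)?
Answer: 25143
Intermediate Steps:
w(T) = 3*T**2 (w(T) = (T**2 + T*T) + T**2 = (T**2 + T**2) + T**2 = 2*T**2 + T**2 = 3*T**2)
29*w(-17) = 29*(3*(-17)**2) = 29*(3*289) = 29*867 = 25143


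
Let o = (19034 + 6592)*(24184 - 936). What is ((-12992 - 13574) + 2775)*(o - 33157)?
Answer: -14172776684981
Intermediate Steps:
o = 595753248 (o = 25626*23248 = 595753248)
((-12992 - 13574) + 2775)*(o - 33157) = ((-12992 - 13574) + 2775)*(595753248 - 33157) = (-26566 + 2775)*595720091 = -23791*595720091 = -14172776684981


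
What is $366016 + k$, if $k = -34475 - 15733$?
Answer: $315808$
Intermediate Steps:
$k = -50208$ ($k = -34475 - 15733 = -50208$)
$366016 + k = 366016 - 50208 = 315808$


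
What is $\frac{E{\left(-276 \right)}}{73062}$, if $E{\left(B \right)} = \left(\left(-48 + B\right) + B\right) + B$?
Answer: $- \frac{146}{12177} \approx -0.01199$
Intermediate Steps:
$E{\left(B \right)} = -48 + 3 B$ ($E{\left(B \right)} = \left(-48 + 2 B\right) + B = -48 + 3 B$)
$\frac{E{\left(-276 \right)}}{73062} = \frac{-48 + 3 \left(-276\right)}{73062} = \left(-48 - 828\right) \frac{1}{73062} = \left(-876\right) \frac{1}{73062} = - \frac{146}{12177}$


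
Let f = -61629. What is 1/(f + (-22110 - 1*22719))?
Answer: -1/106458 ≈ -9.3934e-6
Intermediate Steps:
1/(f + (-22110 - 1*22719)) = 1/(-61629 + (-22110 - 1*22719)) = 1/(-61629 + (-22110 - 22719)) = 1/(-61629 - 44829) = 1/(-106458) = -1/106458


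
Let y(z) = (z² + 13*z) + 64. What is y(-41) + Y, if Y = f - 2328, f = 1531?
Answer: 415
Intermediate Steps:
y(z) = 64 + z² + 13*z
Y = -797 (Y = 1531 - 2328 = -797)
y(-41) + Y = (64 + (-41)² + 13*(-41)) - 797 = (64 + 1681 - 533) - 797 = 1212 - 797 = 415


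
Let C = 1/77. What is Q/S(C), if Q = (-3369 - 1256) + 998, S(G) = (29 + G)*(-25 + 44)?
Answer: -279279/42446 ≈ -6.5796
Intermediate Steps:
C = 1/77 ≈ 0.012987
S(G) = 551 + 19*G (S(G) = (29 + G)*19 = 551 + 19*G)
Q = -3627 (Q = -4625 + 998 = -3627)
Q/S(C) = -3627/(551 + 19*(1/77)) = -3627/(551 + 19/77) = -3627/42446/77 = -3627*77/42446 = -279279/42446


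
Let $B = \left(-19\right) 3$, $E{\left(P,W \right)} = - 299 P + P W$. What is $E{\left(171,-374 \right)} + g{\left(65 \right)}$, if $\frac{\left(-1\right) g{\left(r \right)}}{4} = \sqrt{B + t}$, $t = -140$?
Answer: $-115083 - 4 i \sqrt{197} \approx -1.1508 \cdot 10^{5} - 56.143 i$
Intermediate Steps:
$B = -57$
$g{\left(r \right)} = - 4 i \sqrt{197}$ ($g{\left(r \right)} = - 4 \sqrt{-57 - 140} = - 4 \sqrt{-197} = - 4 i \sqrt{197}$)
$E{\left(171,-374 \right)} + g{\left(65 \right)} = 171 \left(-299 - 374\right) - 4 i \sqrt{197} = 171 \left(-673\right) - 4 i \sqrt{197} = -115083 - 4 i \sqrt{197}$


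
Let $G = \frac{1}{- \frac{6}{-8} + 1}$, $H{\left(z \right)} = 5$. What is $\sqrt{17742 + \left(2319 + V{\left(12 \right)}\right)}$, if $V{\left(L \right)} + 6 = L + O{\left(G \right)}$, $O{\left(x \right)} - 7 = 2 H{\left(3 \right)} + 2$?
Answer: $11 \sqrt{166} \approx 141.73$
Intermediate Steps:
$G = \frac{4}{7}$ ($G = \frac{1}{\left(-6\right) \left(- \frac{1}{8}\right) + 1} = \frac{1}{\frac{3}{4} + 1} = \frac{1}{\frac{7}{4}} = \frac{4}{7} \approx 0.57143$)
$O{\left(x \right)} = 19$ ($O{\left(x \right)} = 7 + \left(2 \cdot 5 + 2\right) = 7 + \left(10 + 2\right) = 7 + 12 = 19$)
$V{\left(L \right)} = 13 + L$ ($V{\left(L \right)} = -6 + \left(L + 19\right) = -6 + \left(19 + L\right) = 13 + L$)
$\sqrt{17742 + \left(2319 + V{\left(12 \right)}\right)} = \sqrt{17742 + \left(2319 + \left(13 + 12\right)\right)} = \sqrt{17742 + \left(2319 + 25\right)} = \sqrt{17742 + 2344} = \sqrt{20086} = 11 \sqrt{166}$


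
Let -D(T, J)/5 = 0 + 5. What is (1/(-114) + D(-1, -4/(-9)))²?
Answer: 8128201/12996 ≈ 625.44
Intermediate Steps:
D(T, J) = -25 (D(T, J) = -5*(0 + 5) = -5*5 = -25)
(1/(-114) + D(-1, -4/(-9)))² = (1/(-114) - 25)² = (-1/114 - 25)² = (-2851/114)² = 8128201/12996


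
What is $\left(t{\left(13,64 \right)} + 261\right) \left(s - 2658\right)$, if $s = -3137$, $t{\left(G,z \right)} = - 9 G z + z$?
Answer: $41509585$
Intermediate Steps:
$t{\left(G,z \right)} = z - 9 G z$ ($t{\left(G,z \right)} = - 9 G z + z = z - 9 G z$)
$\left(t{\left(13,64 \right)} + 261\right) \left(s - 2658\right) = \left(64 \left(1 - 117\right) + 261\right) \left(-3137 - 2658\right) = \left(64 \left(1 - 117\right) + 261\right) \left(-5795\right) = \left(64 \left(-116\right) + 261\right) \left(-5795\right) = \left(-7424 + 261\right) \left(-5795\right) = \left(-7163\right) \left(-5795\right) = 41509585$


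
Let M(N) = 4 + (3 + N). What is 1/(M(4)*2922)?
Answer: 1/32142 ≈ 3.1112e-5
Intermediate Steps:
M(N) = 7 + N
1/(M(4)*2922) = 1/((7 + 4)*2922) = 1/(11*2922) = 1/32142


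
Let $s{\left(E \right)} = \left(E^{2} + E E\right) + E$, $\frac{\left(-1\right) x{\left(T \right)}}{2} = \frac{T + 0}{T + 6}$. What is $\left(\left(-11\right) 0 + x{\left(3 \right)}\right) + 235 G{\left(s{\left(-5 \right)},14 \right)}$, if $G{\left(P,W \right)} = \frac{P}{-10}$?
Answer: $- \frac{6349}{6} \approx -1058.2$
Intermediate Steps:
$x{\left(T \right)} = - \frac{2 T}{6 + T}$ ($x{\left(T \right)} = - 2 \frac{T + 0}{T + 6} = - 2 \frac{T}{6 + T} = - \frac{2 T}{6 + T}$)
$s{\left(E \right)} = E + 2 E^{2}$ ($s{\left(E \right)} = \left(E^{2} + E^{2}\right) + E = 2 E^{2} + E = E + 2 E^{2}$)
$G{\left(P,W \right)} = - \frac{P}{10}$ ($G{\left(P,W \right)} = P \left(- \frac{1}{10}\right) = - \frac{P}{10}$)
$\left(\left(-11\right) 0 + x{\left(3 \right)}\right) + 235 G{\left(s{\left(-5 \right)},14 \right)} = \left(\left(-11\right) 0 - \frac{6}{6 + 3}\right) + 235 \left(- \frac{\left(-5\right) \left(1 + 2 \left(-5\right)\right)}{10}\right) = \left(0 - \frac{6}{9}\right) + 235 \left(- \frac{\left(-5\right) \left(1 - 10\right)}{10}\right) = \left(0 - 6 \cdot \frac{1}{9}\right) + 235 \left(- \frac{\left(-5\right) \left(-9\right)}{10}\right) = \left(0 - \frac{2}{3}\right) + 235 \left(\left(- \frac{1}{10}\right) 45\right) = - \frac{2}{3} + 235 \left(- \frac{9}{2}\right) = - \frac{2}{3} - \frac{2115}{2} = - \frac{6349}{6}$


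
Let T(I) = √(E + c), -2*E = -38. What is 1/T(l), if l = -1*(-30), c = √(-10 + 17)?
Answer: (19 + √7)^(-½) ≈ 0.21494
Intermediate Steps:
E = 19 (E = -½*(-38) = 19)
c = √7 ≈ 2.6458
l = 30
T(I) = √(19 + √7)
1/T(l) = 1/(√(19 + √7)) = (19 + √7)^(-½)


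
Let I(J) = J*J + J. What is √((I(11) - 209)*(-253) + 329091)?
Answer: 2*√87143 ≈ 590.40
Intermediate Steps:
I(J) = J + J² (I(J) = J² + J = J + J²)
√((I(11) - 209)*(-253) + 329091) = √((11*(1 + 11) - 209)*(-253) + 329091) = √((11*12 - 209)*(-253) + 329091) = √((132 - 209)*(-253) + 329091) = √(-77*(-253) + 329091) = √(19481 + 329091) = √348572 = 2*√87143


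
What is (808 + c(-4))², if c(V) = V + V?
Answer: 640000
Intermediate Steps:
c(V) = 2*V
(808 + c(-4))² = (808 + 2*(-4))² = (808 - 8)² = 800² = 640000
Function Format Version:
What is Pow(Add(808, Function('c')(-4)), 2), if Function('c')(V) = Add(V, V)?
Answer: 640000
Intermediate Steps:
Function('c')(V) = Mul(2, V)
Pow(Add(808, Function('c')(-4)), 2) = Pow(Add(808, Mul(2, -4)), 2) = Pow(Add(808, -8), 2) = Pow(800, 2) = 640000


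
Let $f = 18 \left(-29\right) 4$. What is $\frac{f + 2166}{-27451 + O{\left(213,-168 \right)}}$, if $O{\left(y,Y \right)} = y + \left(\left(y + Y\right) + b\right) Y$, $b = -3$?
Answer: $- \frac{3}{1319} \approx -0.0022744$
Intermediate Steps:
$f = -2088$ ($f = \left(-522\right) 4 = -2088$)
$O{\left(y,Y \right)} = y + Y \left(-3 + Y + y\right)$ ($O{\left(y,Y \right)} = y + \left(\left(y + Y\right) - 3\right) Y = y + \left(\left(Y + y\right) - 3\right) Y = y + \left(-3 + Y + y\right) Y = y + Y \left(-3 + Y + y\right)$)
$\frac{f + 2166}{-27451 + O{\left(213,-168 \right)}} = \frac{-2088 + 2166}{-27451 + \left(213 + \left(-168\right)^{2} - -504 - 35784\right)} = \frac{78}{-27451 + \left(213 + 28224 + 504 - 35784\right)} = \frac{78}{-27451 - 6843} = \frac{78}{-34294} = 78 \left(- \frac{1}{34294}\right) = - \frac{3}{1319}$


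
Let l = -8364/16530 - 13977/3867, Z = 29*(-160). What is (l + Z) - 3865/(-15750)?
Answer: -10389522628183/2237252850 ≈ -4643.9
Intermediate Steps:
Z = -4640
l = -14632411/3551195 (l = -8364*1/16530 - 13977*1/3867 = -1394/2755 - 4659/1289 = -14632411/3551195 ≈ -4.1204)
(l + Z) - 3865/(-15750) = (-14632411/3551195 - 4640) - 3865/(-15750) = -16492177211/3551195 - 3865*(-1/15750) = -16492177211/3551195 + 773/3150 = -10389522628183/2237252850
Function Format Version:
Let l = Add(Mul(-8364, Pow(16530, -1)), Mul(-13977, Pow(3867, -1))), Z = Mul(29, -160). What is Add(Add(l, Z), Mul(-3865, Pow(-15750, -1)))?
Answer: Rational(-10389522628183, 2237252850) ≈ -4643.9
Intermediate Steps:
Z = -4640
l = Rational(-14632411, 3551195) (l = Add(Mul(-8364, Rational(1, 16530)), Mul(-13977, Rational(1, 3867))) = Add(Rational(-1394, 2755), Rational(-4659, 1289)) = Rational(-14632411, 3551195) ≈ -4.1204)
Add(Add(l, Z), Mul(-3865, Pow(-15750, -1))) = Add(Add(Rational(-14632411, 3551195), -4640), Mul(-3865, Pow(-15750, -1))) = Add(Rational(-16492177211, 3551195), Mul(-3865, Rational(-1, 15750))) = Add(Rational(-16492177211, 3551195), Rational(773, 3150)) = Rational(-10389522628183, 2237252850)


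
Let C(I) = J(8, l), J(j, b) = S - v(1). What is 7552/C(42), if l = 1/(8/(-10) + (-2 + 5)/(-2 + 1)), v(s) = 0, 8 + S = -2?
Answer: -3776/5 ≈ -755.20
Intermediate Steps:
S = -10 (S = -8 - 2 = -10)
l = -5/19 (l = 1/(8*(-⅒) + 3/(-1)) = 1/(-⅘ + 3*(-1)) = 1/(-⅘ - 3) = 1/(-19/5) = -5/19 ≈ -0.26316)
J(j, b) = -10 (J(j, b) = -10 - 1*0 = -10 + 0 = -10)
C(I) = -10
7552/C(42) = 7552/(-10) = 7552*(-⅒) = -3776/5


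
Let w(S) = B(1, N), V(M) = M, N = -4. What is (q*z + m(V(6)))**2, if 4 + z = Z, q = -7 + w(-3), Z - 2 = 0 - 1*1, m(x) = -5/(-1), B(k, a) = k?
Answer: 529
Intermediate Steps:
w(S) = 1
m(x) = 5 (m(x) = -5*(-1) = 5)
Z = 1 (Z = 2 + (0 - 1*1) = 2 + (0 - 1) = 2 - 1 = 1)
q = -6 (q = -7 + 1 = -6)
z = -3 (z = -4 + 1 = -3)
(q*z + m(V(6)))**2 = (-6*(-3) + 5)**2 = (18 + 5)**2 = 23**2 = 529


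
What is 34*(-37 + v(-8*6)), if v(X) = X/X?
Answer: -1224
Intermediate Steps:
v(X) = 1
34*(-37 + v(-8*6)) = 34*(-37 + 1) = 34*(-36) = -1224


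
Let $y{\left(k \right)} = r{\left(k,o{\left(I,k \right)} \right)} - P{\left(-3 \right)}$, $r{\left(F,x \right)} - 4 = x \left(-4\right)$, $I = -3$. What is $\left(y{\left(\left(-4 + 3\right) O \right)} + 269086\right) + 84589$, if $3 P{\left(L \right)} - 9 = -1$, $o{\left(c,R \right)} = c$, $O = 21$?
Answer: $\frac{1061065}{3} \approx 3.5369 \cdot 10^{5}$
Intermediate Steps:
$P{\left(L \right)} = \frac{8}{3}$ ($P{\left(L \right)} = 3 + \frac{1}{3} \left(-1\right) = 3 - \frac{1}{3} = \frac{8}{3}$)
$r{\left(F,x \right)} = 4 - 4 x$ ($r{\left(F,x \right)} = 4 + x \left(-4\right) = 4 - 4 x$)
$y{\left(k \right)} = \frac{40}{3}$ ($y{\left(k \right)} = \left(4 - -12\right) - \frac{8}{3} = \left(4 + 12\right) - \frac{8}{3} = 16 - \frac{8}{3} = \frac{40}{3}$)
$\left(y{\left(\left(-4 + 3\right) O \right)} + 269086\right) + 84589 = \left(\frac{40}{3} + 269086\right) + 84589 = \frac{807298}{3} + 84589 = \frac{1061065}{3}$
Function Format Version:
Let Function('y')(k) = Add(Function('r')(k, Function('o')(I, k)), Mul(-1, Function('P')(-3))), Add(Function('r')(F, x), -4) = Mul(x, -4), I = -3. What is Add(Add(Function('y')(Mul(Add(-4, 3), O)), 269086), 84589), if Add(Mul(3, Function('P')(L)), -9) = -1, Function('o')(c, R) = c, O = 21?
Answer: Rational(1061065, 3) ≈ 3.5369e+5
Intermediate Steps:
Function('P')(L) = Rational(8, 3) (Function('P')(L) = Add(3, Mul(Rational(1, 3), -1)) = Add(3, Rational(-1, 3)) = Rational(8, 3))
Function('r')(F, x) = Add(4, Mul(-4, x)) (Function('r')(F, x) = Add(4, Mul(x, -4)) = Add(4, Mul(-4, x)))
Function('y')(k) = Rational(40, 3) (Function('y')(k) = Add(Add(4, Mul(-4, -3)), Mul(-1, Rational(8, 3))) = Add(Add(4, 12), Rational(-8, 3)) = Add(16, Rational(-8, 3)) = Rational(40, 3))
Add(Add(Function('y')(Mul(Add(-4, 3), O)), 269086), 84589) = Add(Add(Rational(40, 3), 269086), 84589) = Add(Rational(807298, 3), 84589) = Rational(1061065, 3)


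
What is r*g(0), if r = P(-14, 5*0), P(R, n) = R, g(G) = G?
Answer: 0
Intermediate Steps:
r = -14
r*g(0) = -14*0 = 0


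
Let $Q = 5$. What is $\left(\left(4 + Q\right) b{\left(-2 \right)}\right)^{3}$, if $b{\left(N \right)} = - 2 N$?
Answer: $46656$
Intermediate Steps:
$\left(\left(4 + Q\right) b{\left(-2 \right)}\right)^{3} = \left(\left(4 + 5\right) \left(\left(-2\right) \left(-2\right)\right)\right)^{3} = \left(9 \cdot 4\right)^{3} = 36^{3} = 46656$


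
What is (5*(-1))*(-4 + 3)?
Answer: 5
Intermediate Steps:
(5*(-1))*(-4 + 3) = -5*(-1) = 5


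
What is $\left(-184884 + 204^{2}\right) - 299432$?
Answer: $-442700$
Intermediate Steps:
$\left(-184884 + 204^{2}\right) - 299432 = \left(-184884 + 41616\right) - 299432 = -143268 - 299432 = -442700$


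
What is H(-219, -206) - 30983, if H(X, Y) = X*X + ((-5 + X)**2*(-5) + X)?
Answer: -234121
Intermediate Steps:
H(X, Y) = X + X**2 - 5*(-5 + X)**2 (H(X, Y) = X**2 + (-5*(-5 + X)**2 + X) = X**2 + (X - 5*(-5 + X)**2) = X + X**2 - 5*(-5 + X)**2)
H(-219, -206) - 30983 = (-125 - 4*(-219)**2 + 51*(-219)) - 30983 = (-125 - 4*47961 - 11169) - 30983 = (-125 - 191844 - 11169) - 30983 = -203138 - 30983 = -234121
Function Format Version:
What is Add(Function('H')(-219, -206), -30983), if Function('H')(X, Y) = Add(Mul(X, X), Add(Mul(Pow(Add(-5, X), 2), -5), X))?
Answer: -234121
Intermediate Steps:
Function('H')(X, Y) = Add(X, Pow(X, 2), Mul(-5, Pow(Add(-5, X), 2))) (Function('H')(X, Y) = Add(Pow(X, 2), Add(Mul(-5, Pow(Add(-5, X), 2)), X)) = Add(Pow(X, 2), Add(X, Mul(-5, Pow(Add(-5, X), 2)))) = Add(X, Pow(X, 2), Mul(-5, Pow(Add(-5, X), 2))))
Add(Function('H')(-219, -206), -30983) = Add(Add(-125, Mul(-4, Pow(-219, 2)), Mul(51, -219)), -30983) = Add(Add(-125, Mul(-4, 47961), -11169), -30983) = Add(Add(-125, -191844, -11169), -30983) = Add(-203138, -30983) = -234121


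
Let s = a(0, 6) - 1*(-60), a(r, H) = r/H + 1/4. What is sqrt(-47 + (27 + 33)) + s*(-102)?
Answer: -12291/2 + sqrt(13) ≈ -6141.9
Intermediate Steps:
a(r, H) = 1/4 + r/H (a(r, H) = r/H + 1*(1/4) = r/H + 1/4 = 1/4 + r/H)
s = 241/4 (s = (0 + (1/4)*6)/6 - 1*(-60) = (0 + 3/2)/6 + 60 = (1/6)*(3/2) + 60 = 1/4 + 60 = 241/4 ≈ 60.250)
sqrt(-47 + (27 + 33)) + s*(-102) = sqrt(-47 + (27 + 33)) + (241/4)*(-102) = sqrt(-47 + 60) - 12291/2 = sqrt(13) - 12291/2 = -12291/2 + sqrt(13)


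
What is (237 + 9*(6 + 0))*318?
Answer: 92538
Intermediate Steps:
(237 + 9*(6 + 0))*318 = (237 + 9*6)*318 = (237 + 54)*318 = 291*318 = 92538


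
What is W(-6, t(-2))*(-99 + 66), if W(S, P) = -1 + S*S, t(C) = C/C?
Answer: -1155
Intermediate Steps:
t(C) = 1
W(S, P) = -1 + S**2
W(-6, t(-2))*(-99 + 66) = (-1 + (-6)**2)*(-99 + 66) = (-1 + 36)*(-33) = 35*(-33) = -1155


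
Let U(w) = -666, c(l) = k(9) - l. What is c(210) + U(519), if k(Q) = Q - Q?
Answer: -876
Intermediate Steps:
k(Q) = 0
c(l) = -l (c(l) = 0 - l = -l)
c(210) + U(519) = -1*210 - 666 = -210 - 666 = -876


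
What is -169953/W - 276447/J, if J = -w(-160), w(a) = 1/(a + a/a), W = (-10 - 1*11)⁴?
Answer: -407067939146/9261 ≈ -4.3955e+7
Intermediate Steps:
W = 194481 (W = (-10 - 11)⁴ = (-21)⁴ = 194481)
w(a) = 1/(1 + a) (w(a) = 1/(a + 1) = 1/(1 + a))
J = 1/159 (J = -1/(1 - 160) = -1/(-159) = -1*(-1/159) = 1/159 ≈ 0.0062893)
-169953/W - 276447/J = -169953/194481 - 276447/1/159 = -169953*1/194481 - 276447*159 = -8093/9261 - 43955073 = -407067939146/9261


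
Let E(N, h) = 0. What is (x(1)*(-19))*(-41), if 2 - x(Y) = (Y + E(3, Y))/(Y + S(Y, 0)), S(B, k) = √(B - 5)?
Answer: 7011/5 + 1558*I/5 ≈ 1402.2 + 311.6*I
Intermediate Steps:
S(B, k) = √(-5 + B)
x(Y) = 2 - Y/(Y + √(-5 + Y)) (x(Y) = 2 - (Y + 0)/(Y + √(-5 + Y)) = 2 - Y/(Y + √(-5 + Y)))
(x(1)*(-19))*(-41) = (((1 + 2*√(-5 + 1))/(1 + √(-5 + 1)))*(-19))*(-41) = (((1 + 2*√(-4))/(1 + √(-4)))*(-19))*(-41) = (((1 + 2*(2*I))/(1 + 2*I))*(-19))*(-41) = ((((1 - 2*I)/5)*(1 + 4*I))*(-19))*(-41) = (((1 - 2*I)*(1 + 4*I)/5)*(-19))*(-41) = -19*(1 - 2*I)*(1 + 4*I)/5*(-41) = 779*(1 - 2*I)*(1 + 4*I)/5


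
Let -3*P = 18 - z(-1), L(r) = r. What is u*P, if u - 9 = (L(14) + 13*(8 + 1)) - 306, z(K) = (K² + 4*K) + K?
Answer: 3652/3 ≈ 1217.3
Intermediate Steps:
z(K) = K² + 5*K
u = -166 (u = 9 + ((14 + 13*(8 + 1)) - 306) = 9 + ((14 + 13*9) - 306) = 9 + ((14 + 117) - 306) = 9 + (131 - 306) = 9 - 175 = -166)
P = -22/3 (P = -(18 - (-1)*(5 - 1))/3 = -(18 - (-1)*4)/3 = -(18 - 1*(-4))/3 = -(18 + 4)/3 = -⅓*22 = -22/3 ≈ -7.3333)
u*P = -166*(-22/3) = 3652/3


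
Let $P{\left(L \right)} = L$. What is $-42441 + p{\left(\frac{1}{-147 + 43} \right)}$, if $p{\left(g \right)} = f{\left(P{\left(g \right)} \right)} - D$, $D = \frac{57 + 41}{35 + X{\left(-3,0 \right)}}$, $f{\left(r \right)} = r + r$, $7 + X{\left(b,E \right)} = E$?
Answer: $- \frac{2207115}{52} \approx -42445.0$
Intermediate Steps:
$X{\left(b,E \right)} = -7 + E$
$f{\left(r \right)} = 2 r$
$D = \frac{7}{2}$ ($D = \frac{57 + 41}{35 + \left(-7 + 0\right)} = \frac{98}{35 - 7} = \frac{98}{28} = 98 \cdot \frac{1}{28} = \frac{7}{2} \approx 3.5$)
$p{\left(g \right)} = - \frac{7}{2} + 2 g$ ($p{\left(g \right)} = 2 g - \frac{7}{2} = - \frac{7}{2} + 2 g$)
$-42441 + p{\left(\frac{1}{-147 + 43} \right)} = -42441 - \left(\frac{7}{2} - \frac{2}{-147 + 43}\right) = -42441 - \left(\frac{7}{2} - \frac{2}{-104}\right) = -42441 + \left(- \frac{7}{2} + 2 \left(- \frac{1}{104}\right)\right) = -42441 - \frac{183}{52} = - \frac{2207115}{52}$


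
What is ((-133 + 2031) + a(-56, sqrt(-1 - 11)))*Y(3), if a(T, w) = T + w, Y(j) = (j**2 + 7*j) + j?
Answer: 60786 + 66*I*sqrt(3) ≈ 60786.0 + 114.32*I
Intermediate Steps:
Y(j) = j**2 + 8*j
((-133 + 2031) + a(-56, sqrt(-1 - 11)))*Y(3) = ((-133 + 2031) + (-56 + sqrt(-1 - 11)))*(3*(8 + 3)) = (1898 + (-56 + sqrt(-12)))*(3*11) = (1898 + (-56 + 2*I*sqrt(3)))*33 = (1842 + 2*I*sqrt(3))*33 = 60786 + 66*I*sqrt(3)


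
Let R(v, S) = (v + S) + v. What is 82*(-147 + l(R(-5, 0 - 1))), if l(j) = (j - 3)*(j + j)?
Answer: 13202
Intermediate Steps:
R(v, S) = S + 2*v (R(v, S) = (S + v) + v = S + 2*v)
l(j) = 2*j*(-3 + j) (l(j) = (-3 + j)*(2*j) = 2*j*(-3 + j))
82*(-147 + l(R(-5, 0 - 1))) = 82*(-147 + 2*((0 - 1) + 2*(-5))*(-3 + ((0 - 1) + 2*(-5)))) = 82*(-147 + 2*(-1 - 10)*(-3 + (-1 - 10))) = 82*(-147 + 2*(-11)*(-3 - 11)) = 82*(-147 + 2*(-11)*(-14)) = 82*(-147 + 308) = 82*161 = 13202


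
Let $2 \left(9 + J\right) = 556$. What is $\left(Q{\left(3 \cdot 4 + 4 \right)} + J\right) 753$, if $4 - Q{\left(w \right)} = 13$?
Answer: $195780$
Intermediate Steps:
$J = 269$ ($J = -9 + \frac{1}{2} \cdot 556 = -9 + 278 = 269$)
$Q{\left(w \right)} = -9$ ($Q{\left(w \right)} = 4 - 13 = -9$)
$\left(Q{\left(3 \cdot 4 + 4 \right)} + J\right) 753 = \left(-9 + 269\right) 753 = 260 \cdot 753 = 195780$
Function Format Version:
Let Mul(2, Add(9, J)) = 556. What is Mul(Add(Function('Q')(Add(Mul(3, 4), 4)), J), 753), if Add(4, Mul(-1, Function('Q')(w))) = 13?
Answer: 195780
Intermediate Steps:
J = 269 (J = Add(-9, Mul(Rational(1, 2), 556)) = Add(-9, 278) = 269)
Function('Q')(w) = -9 (Function('Q')(w) = Add(4, Mul(-1, 13)) = Add(4, -13) = -9)
Mul(Add(Function('Q')(Add(Mul(3, 4), 4)), J), 753) = Mul(Add(-9, 269), 753) = Mul(260, 753) = 195780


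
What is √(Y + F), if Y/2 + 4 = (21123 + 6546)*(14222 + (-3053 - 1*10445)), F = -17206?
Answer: 3*√4449722 ≈ 6328.3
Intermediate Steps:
Y = 40064704 (Y = -8 + 2*((21123 + 6546)*(14222 + (-3053 - 1*10445))) = -8 + 2*(27669*(14222 + (-3053 - 10445))) = -8 + 2*(27669*(14222 - 13498)) = -8 + 2*(27669*724) = -8 + 2*20032356 = -8 + 40064712 = 40064704)
√(Y + F) = √(40064704 - 17206) = √40047498 = 3*√4449722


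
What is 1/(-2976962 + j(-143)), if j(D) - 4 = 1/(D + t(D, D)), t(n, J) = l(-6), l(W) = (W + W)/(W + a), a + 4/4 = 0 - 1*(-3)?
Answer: -140/416774121 ≈ -3.3591e-7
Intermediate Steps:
a = 2 (a = -1 + (0 - 1*(-3)) = -1 + (0 + 3) = -1 + 3 = 2)
l(W) = 2*W/(2 + W) (l(W) = (W + W)/(W + 2) = (2*W)/(2 + W) = 2*W/(2 + W))
t(n, J) = 3 (t(n, J) = 2*(-6)/(2 - 6) = 2*(-6)/(-4) = 2*(-6)*(-1/4) = 3)
j(D) = 4 + 1/(3 + D) (j(D) = 4 + 1/(D + 3) = 4 + 1/(3 + D))
1/(-2976962 + j(-143)) = 1/(-2976962 + (13 + 4*(-143))/(3 - 143)) = 1/(-2976962 + (13 - 572)/(-140)) = 1/(-2976962 - 1/140*(-559)) = 1/(-2976962 + 559/140) = 1/(-416774121/140) = -140/416774121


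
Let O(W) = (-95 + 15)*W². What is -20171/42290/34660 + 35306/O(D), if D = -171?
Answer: -161867845829/10715155376850 ≈ -0.015106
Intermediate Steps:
O(W) = -80*W²
-20171/42290/34660 + 35306/O(D) = -20171/42290/34660 + 35306/((-80*(-171)²)) = -20171*1/42290*(1/34660) + 35306/((-80*29241)) = -20171/42290*1/34660 + 35306/(-2339280) = -20171/1465771400 + 35306*(-1/2339280) = -20171/1465771400 - 17653/1169640 = -161867845829/10715155376850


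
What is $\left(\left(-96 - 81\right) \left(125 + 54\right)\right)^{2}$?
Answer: $1003812489$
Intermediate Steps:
$\left(\left(-96 - 81\right) \left(125 + 54\right)\right)^{2} = \left(\left(-177\right) 179\right)^{2} = \left(-31683\right)^{2} = 1003812489$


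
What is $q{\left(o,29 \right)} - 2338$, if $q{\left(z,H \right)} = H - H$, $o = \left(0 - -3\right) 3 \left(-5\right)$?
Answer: $-2338$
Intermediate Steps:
$o = -45$ ($o = \left(0 + 3\right) 3 \left(-5\right) = 3 \cdot 3 \left(-5\right) = 9 \left(-5\right) = -45$)
$q{\left(z,H \right)} = 0$
$q{\left(o,29 \right)} - 2338 = 0 - 2338 = -2338$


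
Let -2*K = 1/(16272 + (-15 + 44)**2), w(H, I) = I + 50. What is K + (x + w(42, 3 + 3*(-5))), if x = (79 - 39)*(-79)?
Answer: -106853573/34226 ≈ -3122.0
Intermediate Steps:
w(H, I) = 50 + I
x = -3160 (x = 40*(-79) = -3160)
K = -1/34226 (K = -1/(2*(16272 + (-15 + 44)**2)) = -1/(2*(16272 + 29**2)) = -1/(2*(16272 + 841)) = -1/2/17113 = -1/2*1/17113 = -1/34226 ≈ -2.9218e-5)
K + (x + w(42, 3 + 3*(-5))) = -1/34226 + (-3160 + (50 + (3 + 3*(-5)))) = -1/34226 + (-3160 + (50 + (3 - 15))) = -1/34226 + (-3160 + (50 - 12)) = -1/34226 + (-3160 + 38) = -1/34226 - 3122 = -106853573/34226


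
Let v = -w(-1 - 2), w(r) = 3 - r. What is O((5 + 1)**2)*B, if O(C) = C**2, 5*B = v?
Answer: -7776/5 ≈ -1555.2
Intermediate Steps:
v = -6 (v = -(3 - (-1 - 2)) = -(3 - 1*(-3)) = -(3 + 3) = -1*6 = -6)
B = -6/5 (B = (1/5)*(-6) = -6/5 ≈ -1.2000)
O((5 + 1)**2)*B = ((5 + 1)**2)**2*(-6/5) = (6**2)**2*(-6/5) = 36**2*(-6/5) = 1296*(-6/5) = -7776/5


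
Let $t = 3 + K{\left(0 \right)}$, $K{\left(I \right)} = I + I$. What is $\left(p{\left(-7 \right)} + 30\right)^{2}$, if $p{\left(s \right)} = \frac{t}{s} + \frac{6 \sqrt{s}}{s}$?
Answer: $\frac{42597}{49} - \frac{2484 i \sqrt{7}}{49} \approx 869.33 - 134.12 i$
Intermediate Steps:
$K{\left(I \right)} = 2 I$
$t = 3$ ($t = 3 + 2 \cdot 0 = 3 + 0 = 3$)
$p{\left(s \right)} = \frac{3}{s} + \frac{6}{\sqrt{s}}$ ($p{\left(s \right)} = \frac{3}{s} + \frac{6 \sqrt{s}}{s} = \frac{3}{s} + \frac{6}{\sqrt{s}}$)
$\left(p{\left(-7 \right)} + 30\right)^{2} = \left(\left(\frac{3}{-7} + \frac{6}{i \sqrt{7}}\right) + 30\right)^{2} = \left(\left(3 \left(- \frac{1}{7}\right) + 6 \left(- \frac{i \sqrt{7}}{7}\right)\right) + 30\right)^{2} = \left(\left(- \frac{3}{7} - \frac{6 i \sqrt{7}}{7}\right) + 30\right)^{2} = \left(\frac{207}{7} - \frac{6 i \sqrt{7}}{7}\right)^{2}$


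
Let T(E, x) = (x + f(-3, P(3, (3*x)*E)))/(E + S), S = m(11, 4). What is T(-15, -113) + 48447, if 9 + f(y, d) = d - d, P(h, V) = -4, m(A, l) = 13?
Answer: 48508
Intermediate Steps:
f(y, d) = -9 (f(y, d) = -9 + (d - d) = -9 + 0 = -9)
S = 13
T(E, x) = (-9 + x)/(13 + E) (T(E, x) = (x - 9)/(E + 13) = (-9 + x)/(13 + E))
T(-15, -113) + 48447 = (-9 - 113)/(13 - 15) + 48447 = -122/(-2) + 48447 = -½*(-122) + 48447 = 61 + 48447 = 48508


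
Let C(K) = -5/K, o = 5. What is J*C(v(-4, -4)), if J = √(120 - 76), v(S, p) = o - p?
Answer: -10*√11/9 ≈ -3.6851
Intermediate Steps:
v(S, p) = 5 - p
J = 2*√11 (J = √44 = 2*√11 ≈ 6.6332)
J*C(v(-4, -4)) = (2*√11)*(-5/(5 - 1*(-4))) = (2*√11)*(-5/(5 + 4)) = (2*√11)*(-5/9) = -10*√11/9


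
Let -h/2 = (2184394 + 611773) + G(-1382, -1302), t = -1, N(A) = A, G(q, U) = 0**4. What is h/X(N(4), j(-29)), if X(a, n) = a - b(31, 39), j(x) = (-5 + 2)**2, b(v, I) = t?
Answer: -5592334/5 ≈ -1.1185e+6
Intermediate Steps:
G(q, U) = 0
h = -5592334 (h = -2*((2184394 + 611773) + 0) = -2*(2796167 + 0) = -2*2796167 = -5592334)
b(v, I) = -1
j(x) = 9 (j(x) = (-3)**2 = 9)
X(a, n) = 1 + a (X(a, n) = a - 1*(-1) = a + 1 = 1 + a)
h/X(N(4), j(-29)) = -5592334/(1 + 4) = -5592334/5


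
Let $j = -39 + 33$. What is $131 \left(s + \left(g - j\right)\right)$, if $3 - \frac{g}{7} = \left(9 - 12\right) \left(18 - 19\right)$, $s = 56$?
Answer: $8122$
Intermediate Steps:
$j = -6$
$g = 0$ ($g = 21 - 7 \left(9 - 12\right) \left(18 - 19\right) = 21 - 7 \left(\left(-3\right) \left(-1\right)\right) = 21 - 21 = 0$)
$131 \left(s + \left(g - j\right)\right) = 131 \left(56 + \left(0 - -6\right)\right) = 131 \left(56 + \left(0 + 6\right)\right) = 131 \left(56 + 6\right) = 131 \cdot 62 = 8122$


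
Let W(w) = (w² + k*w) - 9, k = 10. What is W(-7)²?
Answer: 900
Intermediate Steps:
W(w) = -9 + w² + 10*w (W(w) = (w² + 10*w) - 9 = -9 + w² + 10*w)
W(-7)² = (-9 + (-7)² + 10*(-7))² = (-9 + 49 - 70)² = (-30)² = 900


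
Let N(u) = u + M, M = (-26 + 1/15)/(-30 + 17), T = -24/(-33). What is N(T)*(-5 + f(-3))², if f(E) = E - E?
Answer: 29195/429 ≈ 68.054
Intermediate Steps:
f(E) = 0
T = 8/11 (T = -24*(-1/33) = 8/11 ≈ 0.72727)
M = 389/195 (M = (-26 + 1*(1/15))/(-13) = (-26 + 1/15)*(-1/13) = -389/15*(-1/13) = 389/195 ≈ 1.9949)
N(u) = 389/195 + u (N(u) = u + 389/195 = 389/195 + u)
N(T)*(-5 + f(-3))² = (389/195 + 8/11)*(-5 + 0)² = (5839/2145)*(-5)² = (5839/2145)*25 = 29195/429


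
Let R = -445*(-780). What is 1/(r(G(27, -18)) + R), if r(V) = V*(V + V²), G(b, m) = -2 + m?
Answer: 1/339500 ≈ 2.9455e-6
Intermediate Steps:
R = 347100
1/(r(G(27, -18)) + R) = 1/((-2 - 18)²*(1 + (-2 - 18)) + 347100) = 1/((-20)²*(1 - 20) + 347100) = 1/(400*(-19) + 347100) = 1/(-7600 + 347100) = 1/339500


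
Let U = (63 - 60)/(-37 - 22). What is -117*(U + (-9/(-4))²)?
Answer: -553527/944 ≈ -586.36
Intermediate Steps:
U = -3/59 (U = 3/(-59) = 3*(-1/59) = -3/59 ≈ -0.050847)
-117*(U + (-9/(-4))²) = -117*(-3/59 + (-9/(-4))²) = -117*(-3/59 + (-9*(-¼))²) = -117*(-3/59 + (9/4)²) = -117*(-3/59 + 81/16) = -117*4731/944 = -553527/944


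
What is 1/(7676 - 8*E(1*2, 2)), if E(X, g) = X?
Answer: 1/7660 ≈ 0.00013055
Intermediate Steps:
1/(7676 - 8*E(1*2, 2)) = 1/(7676 - 8*2) = 1/(7676 - 16) = 1/7660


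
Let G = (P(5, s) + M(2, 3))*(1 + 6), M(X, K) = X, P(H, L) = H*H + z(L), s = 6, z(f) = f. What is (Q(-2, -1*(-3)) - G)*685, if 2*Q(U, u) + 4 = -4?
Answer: -160975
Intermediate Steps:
Q(U, u) = -4 (Q(U, u) = -2 + (½)*(-4) = -2 - 2 = -4)
P(H, L) = L + H² (P(H, L) = H*H + L = H² + L = L + H²)
G = 231 (G = ((6 + 5²) + 2)*(1 + 6) = ((6 + 25) + 2)*7 = (31 + 2)*7 = 33*7 = 231)
(Q(-2, -1*(-3)) - G)*685 = (-4 - 1*231)*685 = (-4 - 231)*685 = -235*685 = -160975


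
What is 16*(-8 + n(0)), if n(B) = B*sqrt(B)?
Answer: -128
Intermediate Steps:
n(B) = B**(3/2)
16*(-8 + n(0)) = 16*(-8 + 0**(3/2)) = 16*(-8 + 0) = 16*(-8) = -128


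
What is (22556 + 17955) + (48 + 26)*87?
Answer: 46949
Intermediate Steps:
(22556 + 17955) + (48 + 26)*87 = 40511 + 74*87 = 40511 + 6438 = 46949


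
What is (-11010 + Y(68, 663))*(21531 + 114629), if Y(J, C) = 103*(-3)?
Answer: -1541195040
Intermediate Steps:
Y(J, C) = -309
(-11010 + Y(68, 663))*(21531 + 114629) = (-11010 - 309)*(21531 + 114629) = -11319*136160 = -1541195040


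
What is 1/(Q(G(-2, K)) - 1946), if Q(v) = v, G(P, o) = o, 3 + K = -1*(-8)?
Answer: -1/1941 ≈ -0.00051520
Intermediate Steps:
K = 5 (K = -3 - 1*(-8) = -3 + 8 = 5)
1/(Q(G(-2, K)) - 1946) = 1/(5 - 1946) = 1/(-1941) = -1/1941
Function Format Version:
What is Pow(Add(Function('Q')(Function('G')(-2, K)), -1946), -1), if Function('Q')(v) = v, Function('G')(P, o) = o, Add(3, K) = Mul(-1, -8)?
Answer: Rational(-1, 1941) ≈ -0.00051520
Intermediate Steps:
K = 5 (K = Add(-3, Mul(-1, -8)) = Add(-3, 8) = 5)
Pow(Add(Function('Q')(Function('G')(-2, K)), -1946), -1) = Pow(Add(5, -1946), -1) = Pow(-1941, -1) = Rational(-1, 1941)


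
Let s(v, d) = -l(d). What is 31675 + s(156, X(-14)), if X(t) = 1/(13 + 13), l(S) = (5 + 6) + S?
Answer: 823263/26 ≈ 31664.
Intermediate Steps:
l(S) = 11 + S
X(t) = 1/26
s(v, d) = -11 - d (s(v, d) = -(11 + d) = -11 - d)
31675 + s(156, X(-14)) = 31675 + (-11 - 1*1/26) = 31675 + (-11 - 1/26) = 31675 - 287/26 = 823263/26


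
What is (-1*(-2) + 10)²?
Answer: 144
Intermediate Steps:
(-1*(-2) + 10)² = (2 + 10)² = 12² = 144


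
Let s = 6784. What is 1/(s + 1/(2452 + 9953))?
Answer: 12405/84155521 ≈ 0.00014741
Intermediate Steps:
1/(s + 1/(2452 + 9953)) = 1/(6784 + 1/(2452 + 9953)) = 1/(6784 + 1/12405) = 1/(84155521/12405) = 12405/84155521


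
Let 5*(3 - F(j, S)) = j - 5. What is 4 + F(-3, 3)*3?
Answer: 89/5 ≈ 17.800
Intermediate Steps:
F(j, S) = 4 - j/5 (F(j, S) = 3 - (j - 5)/5 = 3 - (-5 + j)/5 = 3 + (1 - j/5) = 4 - j/5)
4 + F(-3, 3)*3 = 4 + (4 - 1/5*(-3))*3 = 4 + (4 + 3/5)*3 = 4 + (23/5)*3 = 4 + 69/5 = 89/5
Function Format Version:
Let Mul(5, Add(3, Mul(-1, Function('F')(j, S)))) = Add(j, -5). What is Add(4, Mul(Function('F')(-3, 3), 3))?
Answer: Rational(89, 5) ≈ 17.800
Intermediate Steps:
Function('F')(j, S) = Add(4, Mul(Rational(-1, 5), j)) (Function('F')(j, S) = Add(3, Mul(Rational(-1, 5), Add(j, -5))) = Add(3, Mul(Rational(-1, 5), Add(-5, j))) = Add(3, Add(1, Mul(Rational(-1, 5), j))) = Add(4, Mul(Rational(-1, 5), j)))
Add(4, Mul(Function('F')(-3, 3), 3)) = Add(4, Mul(Add(4, Mul(Rational(-1, 5), -3)), 3)) = Add(4, Mul(Add(4, Rational(3, 5)), 3)) = Add(4, Mul(Rational(23, 5), 3)) = Add(4, Rational(69, 5)) = Rational(89, 5)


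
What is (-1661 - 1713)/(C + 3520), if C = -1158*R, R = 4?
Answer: 1687/556 ≈ 3.0342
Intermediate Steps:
C = -4632 (C = -1158*4 = -4632)
(-1661 - 1713)/(C + 3520) = (-1661 - 1713)/(-4632 + 3520) = -3374/(-1112) = -3374*(-1/1112) = 1687/556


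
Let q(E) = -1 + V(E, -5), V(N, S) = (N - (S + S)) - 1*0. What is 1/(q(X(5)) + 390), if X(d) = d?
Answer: 1/404 ≈ 0.0024752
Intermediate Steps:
V(N, S) = N - 2*S (V(N, S) = (N - 2*S) + 0 = N - 2*S)
q(E) = 9 + E (q(E) = -1 + (E - 2*(-5)) = -1 + (E + 10) = -1 + (10 + E) = 9 + E)
1/(q(X(5)) + 390) = 1/((9 + 5) + 390) = 1/(14 + 390) = 1/404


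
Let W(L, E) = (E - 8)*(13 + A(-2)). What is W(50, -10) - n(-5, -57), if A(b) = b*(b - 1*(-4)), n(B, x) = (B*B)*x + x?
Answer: 1320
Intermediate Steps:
n(B, x) = x + x*B² (n(B, x) = B²*x + x = x*B² + x = x + x*B²)
A(b) = b*(4 + b) (A(b) = b*(b + 4) = b*(4 + b))
W(L, E) = -72 + 9*E (W(L, E) = (E - 8)*(13 - 2*(4 - 2)) = (-8 + E)*(13 - 2*2) = (-8 + E)*(13 - 4) = (-8 + E)*9 = -72 + 9*E)
W(50, -10) - n(-5, -57) = (-72 + 9*(-10)) - (-57)*(1 + (-5)²) = (-72 - 90) - (-57)*(1 + 25) = -162 - (-57)*26 = -162 - 1*(-1482) = -162 + 1482 = 1320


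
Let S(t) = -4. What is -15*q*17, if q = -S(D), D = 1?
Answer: -1020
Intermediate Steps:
q = 4 (q = -1*(-4) = 4)
-15*q*17 = -15*4*17 = -60*17 = -1020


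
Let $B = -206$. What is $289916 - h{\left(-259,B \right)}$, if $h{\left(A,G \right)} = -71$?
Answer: $289987$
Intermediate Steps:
$289916 - h{\left(-259,B \right)} = 289916 - -71 = 289916 + 71 = 289987$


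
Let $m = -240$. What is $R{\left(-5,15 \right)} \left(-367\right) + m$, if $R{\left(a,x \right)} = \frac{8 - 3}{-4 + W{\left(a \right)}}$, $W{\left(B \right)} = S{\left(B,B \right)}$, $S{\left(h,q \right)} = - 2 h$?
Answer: $- \frac{3275}{6} \approx -545.83$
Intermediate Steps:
$W{\left(B \right)} = - 2 B$
$R{\left(a,x \right)} = \frac{5}{-4 - 2 a}$ ($R{\left(a,x \right)} = \frac{8 - 3}{-4 - 2 a} = \frac{5}{-4 - 2 a}$)
$R{\left(-5,15 \right)} \left(-367\right) + m = - \frac{5}{4 + 2 \left(-5\right)} \left(-367\right) - 240 = - \frac{5}{4 - 10} \left(-367\right) - 240 = - \frac{5}{-6} \left(-367\right) - 240 = \left(-5\right) \left(- \frac{1}{6}\right) \left(-367\right) - 240 = \frac{5}{6} \left(-367\right) - 240 = - \frac{1835}{6} - 240 = - \frac{3275}{6}$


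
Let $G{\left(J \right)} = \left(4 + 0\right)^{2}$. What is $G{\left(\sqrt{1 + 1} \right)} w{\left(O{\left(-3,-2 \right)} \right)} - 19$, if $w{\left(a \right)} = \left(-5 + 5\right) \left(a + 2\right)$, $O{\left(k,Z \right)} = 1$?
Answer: $-19$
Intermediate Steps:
$G{\left(J \right)} = 16$ ($G{\left(J \right)} = 4^{2} = 16$)
$w{\left(a \right)} = 0$ ($w{\left(a \right)} = 0 \left(2 + a\right) = 0$)
$G{\left(\sqrt{1 + 1} \right)} w{\left(O{\left(-3,-2 \right)} \right)} - 19 = 16 \cdot 0 - 19 = 0 - 19 = -19$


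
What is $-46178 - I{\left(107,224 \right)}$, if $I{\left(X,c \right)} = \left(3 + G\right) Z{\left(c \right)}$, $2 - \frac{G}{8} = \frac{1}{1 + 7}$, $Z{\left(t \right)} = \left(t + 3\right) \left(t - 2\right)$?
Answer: $-953270$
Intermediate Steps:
$Z{\left(t \right)} = \left(-2 + t\right) \left(3 + t\right)$ ($Z{\left(t \right)} = \left(3 + t\right) \left(-2 + t\right) = \left(-2 + t\right) \left(3 + t\right)$)
$G = 15$ ($G = 16 - \frac{8}{1 + 7} = 16 - \frac{8}{8} = 16 - 1 = 15$)
$I{\left(X,c \right)} = -108 + 18 c + 18 c^{2}$ ($I{\left(X,c \right)} = \left(3 + 15\right) \left(-6 + c + c^{2}\right) = 18 \left(-6 + c + c^{2}\right) = -108 + 18 c + 18 c^{2}$)
$-46178 - I{\left(107,224 \right)} = -46178 - \left(-108 + 18 \cdot 224 + 18 \cdot 224^{2}\right) = -46178 - \left(-108 + 4032 + 18 \cdot 50176\right) = -46178 - \left(-108 + 4032 + 903168\right) = -46178 - 907092 = -953270$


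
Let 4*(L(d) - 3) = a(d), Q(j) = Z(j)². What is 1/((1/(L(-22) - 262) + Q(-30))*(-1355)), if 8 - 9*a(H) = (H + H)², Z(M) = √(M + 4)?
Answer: 2813/99114185 ≈ 2.8381e-5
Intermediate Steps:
Z(M) = √(4 + M)
Q(j) = 4 + j (Q(j) = (√(4 + j))² = 4 + j)
a(H) = 8/9 - 4*H²/9 (a(H) = 8/9 - (H + H)²/9 = 8/9 - 4*H²/9)
L(d) = 29/9 - d²/9 (L(d) = 3 + (8/9 - 4*d²/9)/4 = 3 + (2/9 - d²/9) = 29/9 - d²/9)
1/((1/(L(-22) - 262) + Q(-30))*(-1355)) = 1/((1/((29/9 - ⅑*(-22)²) - 262) + (4 - 30))*(-1355)) = 1/((1/((29/9 - ⅑*484) - 262) - 26)*(-1355)) = 1/((1/((29/9 - 484/9) - 262) - 26)*(-1355)) = 1/((1/(-455/9 - 262) - 26)*(-1355)) = 1/((1/(-2813/9) - 26)*(-1355)) = 1/((-9/2813 - 26)*(-1355)) = 1/(-73147/2813*(-1355)) = 1/(99114185/2813) = 2813/99114185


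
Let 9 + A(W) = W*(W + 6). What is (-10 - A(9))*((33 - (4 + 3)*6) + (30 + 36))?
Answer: -7752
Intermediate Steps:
A(W) = -9 + W*(6 + W) (A(W) = -9 + W*(W + 6) = -9 + W*(6 + W))
(-10 - A(9))*((33 - (4 + 3)*6) + (30 + 36)) = (-10 - (-9 + 9² + 6*9))*((33 - (4 + 3)*6) + (30 + 36)) = (-10 - (-9 + 81 + 54))*((33 - 7*6) + 66) = (-10 - 1*126)*((33 - 1*42) + 66) = (-10 - 126)*((33 - 42) + 66) = -136*(-9 + 66) = -136*57 = -7752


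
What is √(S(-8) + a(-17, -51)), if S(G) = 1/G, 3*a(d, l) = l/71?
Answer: 3*I*√3266/284 ≈ 0.60369*I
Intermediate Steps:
a(d, l) = l/213 (a(d, l) = (l/71)/3 = l/213)
√(S(-8) + a(-17, -51)) = √(1/(-8) + (1/213)*(-51)) = √(-⅛ - 17/71) = √(-207/568) = 3*I*√3266/284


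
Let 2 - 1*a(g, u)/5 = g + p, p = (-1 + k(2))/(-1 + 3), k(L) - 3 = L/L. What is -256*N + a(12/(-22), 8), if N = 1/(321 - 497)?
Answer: 147/22 ≈ 6.6818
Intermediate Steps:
k(L) = 4 (k(L) = 3 + L/L = 3 + 1 = 4)
p = 3/2 (p = (-1 + 4)/(-1 + 3) = 3/2 ≈ 1.5000)
a(g, u) = 5/2 - 5*g (a(g, u) = 10 - 5*(g + 3/2) = 10 - 5*(3/2 + g) = 10 + (-15/2 - 5*g) = 5/2 - 5*g)
N = -1/176 (N = 1/(-176) = -1/176 ≈ -0.0056818)
-256*N + a(12/(-22), 8) = -256*(-1/176) + (5/2 - 60/(-22)) = 16/11 + (5/2 - 60*(-1)/22) = 16/11 + (5/2 - 5*(-6/11)) = 16/11 + (5/2 + 30/11) = 16/11 + 115/22 = 147/22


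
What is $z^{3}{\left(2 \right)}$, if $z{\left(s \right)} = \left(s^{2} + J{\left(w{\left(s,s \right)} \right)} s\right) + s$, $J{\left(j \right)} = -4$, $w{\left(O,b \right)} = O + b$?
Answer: $-8$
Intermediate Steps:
$z{\left(s \right)} = s^{2} - 3 s$ ($z{\left(s \right)} = \left(s^{2} - 4 s\right) + s = s^{2} - 3 s$)
$z^{3}{\left(2 \right)} = \left(2 \left(-3 + 2\right)\right)^{3} = \left(2 \left(-1\right)\right)^{3} = \left(-2\right)^{3} = -8$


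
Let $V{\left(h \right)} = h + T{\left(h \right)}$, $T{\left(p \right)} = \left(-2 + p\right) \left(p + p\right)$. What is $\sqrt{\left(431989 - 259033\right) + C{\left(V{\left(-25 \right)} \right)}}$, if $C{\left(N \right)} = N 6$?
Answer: $\sqrt{180906} \approx 425.33$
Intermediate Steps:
$T{\left(p \right)} = 2 p \left(-2 + p\right)$ ($T{\left(p \right)} = \left(-2 + p\right) 2 p = 2 p \left(-2 + p\right)$)
$V{\left(h \right)} = h + 2 h \left(-2 + h\right)$
$C{\left(N \right)} = 6 N$
$\sqrt{\left(431989 - 259033\right) + C{\left(V{\left(-25 \right)} \right)}} = \sqrt{\left(431989 - 259033\right) + 6 \left(- 25 \left(-3 + 2 \left(-25\right)\right)\right)} = \sqrt{172956 + 6 \left(- 25 \left(-3 - 50\right)\right)} = \sqrt{172956 + 6 \left(\left(-25\right) \left(-53\right)\right)} = \sqrt{172956 + 6 \cdot 1325} = \sqrt{172956 + 7950} = \sqrt{180906}$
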